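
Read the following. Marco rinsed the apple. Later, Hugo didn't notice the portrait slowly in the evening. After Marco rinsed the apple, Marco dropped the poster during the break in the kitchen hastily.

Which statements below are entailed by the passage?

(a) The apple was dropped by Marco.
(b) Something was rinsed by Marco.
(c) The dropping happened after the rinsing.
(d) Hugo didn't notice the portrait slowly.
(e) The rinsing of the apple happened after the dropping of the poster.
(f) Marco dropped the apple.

(a) Not entailed — Marco dropped the poster, not the apple; the apple belongs to the rinsing event.
(b) Entailed — every conjunct here is already in the original rinsing event.
(c) Entailed — the narrative places the rinsing before the dropping.
(d) Not entailed — dropping 'in the evening' under negation is not valid — the original leaves open that Hugo noticed the portrait some other way.
(e) Not entailed — the narrative places the rinsing before the dropping, not after.
(f) Not entailed — Marco dropped the poster, not the apple; the apple belongs to the rinsing event.

(b), (c)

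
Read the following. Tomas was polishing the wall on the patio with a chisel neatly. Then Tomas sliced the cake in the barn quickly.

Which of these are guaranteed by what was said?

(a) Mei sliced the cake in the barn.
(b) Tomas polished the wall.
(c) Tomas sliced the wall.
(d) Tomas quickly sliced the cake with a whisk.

(b)

(a) Not entailed — the passage has Tomas slicing the cake, not Mei.
(b) Entailed — 'polish' is an activity; 'was polishing' entails that some polishing happened, so 'polished' holds.
(c) Not entailed — Tomas sliced the cake, not the wall; the wall belongs to the polishing event.
(d) Not entailed — 'with a whisk' adds information not in the original event.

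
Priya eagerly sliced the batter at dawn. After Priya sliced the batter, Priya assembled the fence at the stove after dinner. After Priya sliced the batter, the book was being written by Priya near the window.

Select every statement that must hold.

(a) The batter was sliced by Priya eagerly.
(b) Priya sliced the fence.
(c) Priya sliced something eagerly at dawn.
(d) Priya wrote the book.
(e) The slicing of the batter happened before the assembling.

(a) Entailed — dropping 'at dawn' leaves a sub-description the original still satisfies.
(b) Not entailed — Priya sliced the batter, not the fence; the fence belongs to the assembling event.
(c) Entailed — generalizing the patient leaves a sub-description the original still satisfies.
(d) Not entailed — 'was writing' is progressive on an accomplishment; it does not entail the completed 'wrote'.
(e) Entailed — the narrative places the slicing before the assembling.

(a), (c), (e)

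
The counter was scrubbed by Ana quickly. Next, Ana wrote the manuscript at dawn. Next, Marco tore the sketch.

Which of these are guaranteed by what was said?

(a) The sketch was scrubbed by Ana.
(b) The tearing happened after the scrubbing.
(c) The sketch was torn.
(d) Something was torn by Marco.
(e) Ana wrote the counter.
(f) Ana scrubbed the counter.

(b), (c), (d), (f)

(a) Not entailed — Ana scrubbed the counter, not the sketch; the sketch belongs to the tearing event.
(b) Entailed — the narrative places the scrubbing before the tearing.
(c) Entailed — generalizing the agent leaves a sub-description the original still satisfies.
(d) Entailed — generalizing the patient leaves a sub-description the original still satisfies.
(e) Not entailed — Ana wrote the manuscript, not the counter; the counter belongs to the scrubbing event.
(f) Entailed — every conjunct here is already in the original scrubbing event.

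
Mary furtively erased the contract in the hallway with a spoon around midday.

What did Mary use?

'with a spoon' marks the instrument of the erasing event.

a spoon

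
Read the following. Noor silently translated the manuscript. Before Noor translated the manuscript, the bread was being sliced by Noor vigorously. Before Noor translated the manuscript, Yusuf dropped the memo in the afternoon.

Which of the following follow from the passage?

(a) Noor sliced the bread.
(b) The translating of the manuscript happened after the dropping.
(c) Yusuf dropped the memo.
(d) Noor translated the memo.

(b), (c)

(a) Not entailed — 'was slicing' is progressive on an accomplishment; it does not entail the completed 'sliced'.
(b) Entailed — the narrative places the dropping before the translating.
(c) Entailed — the original entails any weakening of itself; this just drops 'in the afternoon'.
(d) Not entailed — Noor translated the manuscript, not the memo; the memo belongs to the dropping event.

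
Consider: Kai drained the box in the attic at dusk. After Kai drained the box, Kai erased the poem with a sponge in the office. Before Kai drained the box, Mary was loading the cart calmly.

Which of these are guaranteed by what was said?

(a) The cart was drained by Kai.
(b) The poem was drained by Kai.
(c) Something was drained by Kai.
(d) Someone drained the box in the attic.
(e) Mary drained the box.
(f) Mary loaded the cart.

(a) Not entailed — Kai drained the box, not the cart; the cart belongs to the loading event.
(b) Not entailed — Kai drained the box, not the poem; the poem belongs to the erasing event.
(c) Entailed — dropping 'at dusk', 'in the attic' and generalizing the patient leaves a sub-description the original still satisfies.
(d) Entailed — this follows by dropping conjuncts from the draining event's description.
(e) Not entailed — the passage has Kai draining the box, not Mary.
(f) Not entailed — 'was loading' is progressive on an accomplishment; it does not entail the completed 'loaded'.

(c), (d)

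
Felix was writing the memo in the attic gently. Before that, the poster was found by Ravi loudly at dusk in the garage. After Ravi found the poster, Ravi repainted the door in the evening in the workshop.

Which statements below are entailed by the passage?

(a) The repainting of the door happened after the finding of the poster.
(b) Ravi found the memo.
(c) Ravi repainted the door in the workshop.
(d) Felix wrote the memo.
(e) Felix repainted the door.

(a), (c)

(a) Entailed — the narrative places the finding before the repainting.
(b) Not entailed — Ravi found the poster, not the memo; the memo belongs to the writing event.
(c) Entailed — every conjunct here is already in the original repainting event.
(d) Not entailed — 'was writing' is progressive on an accomplishment; it does not entail the completed 'wrote'.
(e) Not entailed — the passage has Ravi repainting the door, not Felix.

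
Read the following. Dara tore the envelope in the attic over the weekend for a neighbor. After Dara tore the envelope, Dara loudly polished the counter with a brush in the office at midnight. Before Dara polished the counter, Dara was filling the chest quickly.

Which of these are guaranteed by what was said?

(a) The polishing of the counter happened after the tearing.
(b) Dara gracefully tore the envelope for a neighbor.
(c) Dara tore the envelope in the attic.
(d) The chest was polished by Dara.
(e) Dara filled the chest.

(a) Entailed — the narrative places the tearing before the polishing.
(b) Not entailed — 'gracefully' adds information not in the original event.
(c) Entailed — every conjunct here is already in the original tearing event.
(d) Not entailed — Dara polished the counter, not the chest; the chest belongs to the filling event.
(e) Not entailed — 'was filling' is progressive on an accomplishment; it does not entail the completed 'filled'.

(a), (c)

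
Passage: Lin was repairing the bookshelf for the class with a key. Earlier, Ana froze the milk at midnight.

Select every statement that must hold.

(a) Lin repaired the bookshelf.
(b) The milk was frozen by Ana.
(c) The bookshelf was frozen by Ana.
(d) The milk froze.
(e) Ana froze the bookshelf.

(b), (d)

(a) Not entailed — 'was repairing' is progressive on an accomplishment; it does not entail the completed 'repaired'.
(b) Entailed — dropping 'at midnight' leaves a sub-description the original still satisfies.
(c) Not entailed — Ana froze the milk, not the bookshelf; the bookshelf belongs to the repairing event.
(d) Entailed — 'Ana froze the milk' is causative; it entails the inchoative 'the milk froze'.
(e) Not entailed — Ana froze the milk, not the bookshelf; the bookshelf belongs to the repairing event.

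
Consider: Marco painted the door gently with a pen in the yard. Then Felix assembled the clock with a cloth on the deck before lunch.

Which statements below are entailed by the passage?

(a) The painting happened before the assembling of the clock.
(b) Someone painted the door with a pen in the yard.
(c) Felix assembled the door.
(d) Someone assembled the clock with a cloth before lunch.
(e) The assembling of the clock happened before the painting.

(a), (b), (d)

(a) Entailed — the narrative places the painting before the assembling.
(b) Entailed — the original entails any weakening of itself; this just drops 'gently' and generalizes the agent.
(c) Not entailed — Felix assembled the clock, not the door; the door belongs to the painting event.
(d) Entailed — every conjunct here is already in the original assembling event.
(e) Not entailed — the narrative places the painting before the assembling, not after.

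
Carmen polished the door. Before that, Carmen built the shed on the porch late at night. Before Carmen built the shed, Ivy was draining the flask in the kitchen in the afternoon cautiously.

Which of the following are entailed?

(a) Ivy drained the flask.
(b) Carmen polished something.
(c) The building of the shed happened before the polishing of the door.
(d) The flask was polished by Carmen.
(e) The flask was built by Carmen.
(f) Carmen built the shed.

(b), (c), (f)

(a) Not entailed — 'was draining' is progressive on an accomplishment; it does not entail the completed 'drained'.
(b) Entailed — every conjunct here is already in the original polishing event.
(c) Entailed — the narrative places the building before the polishing.
(d) Not entailed — Carmen polished the door, not the flask; the flask belongs to the draining event.
(e) Not entailed — Carmen built the shed, not the flask; the flask belongs to the draining event.
(f) Entailed — dropping 'on the porch', 'late at night' leaves a sub-description the original still satisfies.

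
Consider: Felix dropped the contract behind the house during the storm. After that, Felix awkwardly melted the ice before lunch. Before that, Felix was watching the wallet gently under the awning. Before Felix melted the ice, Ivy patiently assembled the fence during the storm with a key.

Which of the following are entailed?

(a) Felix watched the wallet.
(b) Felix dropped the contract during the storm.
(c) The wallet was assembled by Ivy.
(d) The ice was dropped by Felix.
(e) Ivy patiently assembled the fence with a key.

(a) Entailed — 'watch' is an activity; 'was watching' entails that some watching happened, so 'watched' holds.
(b) Entailed — every conjunct here is already in the original dropping event.
(c) Not entailed — Ivy assembled the fence, not the wallet; the wallet belongs to the watching event.
(d) Not entailed — Felix dropped the contract, not the ice; the ice belongs to the melting event.
(e) Entailed — the original entails any weakening of itself; this just drops 'during the storm'.

(a), (b), (e)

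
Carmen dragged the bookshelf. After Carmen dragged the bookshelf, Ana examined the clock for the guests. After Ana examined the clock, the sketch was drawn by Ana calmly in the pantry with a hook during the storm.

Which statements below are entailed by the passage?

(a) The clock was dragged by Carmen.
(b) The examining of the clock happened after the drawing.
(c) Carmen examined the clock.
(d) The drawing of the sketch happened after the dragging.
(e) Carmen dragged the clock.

(a) Not entailed — Carmen dragged the bookshelf, not the clock; the clock belongs to the examining event.
(b) Not entailed — the narrative places the examining before the drawing, not after.
(c) Not entailed — the passage has Ana examining the clock, not Carmen.
(d) Entailed — the narrative places the dragging before the drawing.
(e) Not entailed — Carmen dragged the bookshelf, not the clock; the clock belongs to the examining event.

(d)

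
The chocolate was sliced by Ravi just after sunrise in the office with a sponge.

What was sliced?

'the chocolate' marks the patient of the slicing event.

the chocolate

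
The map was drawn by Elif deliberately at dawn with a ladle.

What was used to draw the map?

'with a ladle' marks the instrument of the drawing event.

a ladle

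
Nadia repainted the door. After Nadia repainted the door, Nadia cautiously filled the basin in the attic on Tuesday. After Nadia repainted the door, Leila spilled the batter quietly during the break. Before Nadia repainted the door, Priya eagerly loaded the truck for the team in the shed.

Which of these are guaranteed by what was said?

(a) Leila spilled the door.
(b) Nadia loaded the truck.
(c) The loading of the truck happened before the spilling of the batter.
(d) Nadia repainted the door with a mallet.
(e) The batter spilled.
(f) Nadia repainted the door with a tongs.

(c), (e)

(a) Not entailed — Leila spilled the batter, not the door; the door belongs to the repainting event.
(b) Not entailed — the passage has Priya loading the truck, not Nadia.
(c) Entailed — the narrative places the loading before the spilling.
(d) Not entailed — 'with a mallet' adds information not in the original event.
(e) Entailed — 'Leila spilled the batter' is causative; it entails the inchoative 'the batter spilled'.
(f) Not entailed — 'with a tongs' adds information not in the original event.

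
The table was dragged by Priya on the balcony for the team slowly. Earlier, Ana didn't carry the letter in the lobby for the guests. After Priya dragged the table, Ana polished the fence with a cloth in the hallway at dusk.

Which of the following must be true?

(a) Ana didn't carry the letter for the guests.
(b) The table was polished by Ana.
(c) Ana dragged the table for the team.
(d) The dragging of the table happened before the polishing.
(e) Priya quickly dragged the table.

(d)

(a) Not entailed — dropping 'in the lobby' under negation is not valid — the original leaves open that Ana carried the letter some other way.
(b) Not entailed — Ana polished the fence, not the table; the table belongs to the dragging event.
(c) Not entailed — the passage has Priya dragging the table, not Ana.
(d) Entailed — the narrative places the dragging before the polishing.
(e) Not entailed — 'quickly' adds a manner not in (and inconsistent with) the original.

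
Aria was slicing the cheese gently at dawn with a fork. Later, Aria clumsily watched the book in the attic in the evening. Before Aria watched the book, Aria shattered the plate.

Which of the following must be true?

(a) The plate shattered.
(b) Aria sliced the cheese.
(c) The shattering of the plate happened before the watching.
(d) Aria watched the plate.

(a) Entailed — 'Aria shattered the plate' is causative; it entails the inchoative 'the plate shattered'.
(b) Not entailed — 'was slicing' is progressive on an accomplishment; it does not entail the completed 'sliced'.
(c) Entailed — the narrative places the shattering before the watching.
(d) Not entailed — Aria watched the book, not the plate; the plate belongs to the shattering event.

(a), (c)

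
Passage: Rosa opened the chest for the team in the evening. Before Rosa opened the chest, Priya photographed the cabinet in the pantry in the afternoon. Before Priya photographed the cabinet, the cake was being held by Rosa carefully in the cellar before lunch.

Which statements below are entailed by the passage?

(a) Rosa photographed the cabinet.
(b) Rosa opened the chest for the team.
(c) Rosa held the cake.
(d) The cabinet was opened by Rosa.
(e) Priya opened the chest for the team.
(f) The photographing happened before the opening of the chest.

(a) Not entailed — the passage has Priya photographing the cabinet, not Rosa.
(b) Entailed — the original entails any weakening of itself; this just drops 'in the evening'.
(c) Entailed — 'hold' is an activity; 'was holding' entails that some holding happened, so 'held' holds.
(d) Not entailed — Rosa opened the chest, not the cabinet; the cabinet belongs to the photographing event.
(e) Not entailed — the passage has Rosa opening the chest, not Priya.
(f) Entailed — the narrative places the photographing before the opening.

(b), (c), (f)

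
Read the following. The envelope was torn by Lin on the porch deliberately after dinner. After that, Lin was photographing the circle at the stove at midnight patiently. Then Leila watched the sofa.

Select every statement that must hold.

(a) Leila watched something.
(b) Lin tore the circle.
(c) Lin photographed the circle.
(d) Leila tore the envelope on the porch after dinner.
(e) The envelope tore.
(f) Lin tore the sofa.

(a) Entailed — every conjunct here is already in the original watching event.
(b) Not entailed — Lin tore the envelope, not the circle; the circle belongs to the photographing event.
(c) Not entailed — 'was photographing' is progressive on an accomplishment; it does not entail the completed 'photographed'.
(d) Not entailed — the passage has Lin tearing the envelope, not Leila.
(e) Entailed — 'Lin tore the envelope' is causative; it entails the inchoative 'the envelope tore'.
(f) Not entailed — Lin tore the envelope, not the sofa; the sofa belongs to the watching event.

(a), (e)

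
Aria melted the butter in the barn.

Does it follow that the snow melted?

no

Nothing is said about any snow; only the butter is affected.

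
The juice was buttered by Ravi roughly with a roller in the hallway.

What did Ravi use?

'with a roller' marks the instrument of the buttering event.

a roller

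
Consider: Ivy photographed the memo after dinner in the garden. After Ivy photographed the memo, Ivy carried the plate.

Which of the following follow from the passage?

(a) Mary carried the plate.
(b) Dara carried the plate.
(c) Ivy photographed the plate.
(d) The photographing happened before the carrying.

(d)

(a) Not entailed — the passage has Ivy carrying the plate, not Mary.
(b) Not entailed — the passage has Ivy carrying the plate, not Dara.
(c) Not entailed — Ivy photographed the memo, not the plate; the plate belongs to the carrying event.
(d) Entailed — the narrative places the photographing before the carrying.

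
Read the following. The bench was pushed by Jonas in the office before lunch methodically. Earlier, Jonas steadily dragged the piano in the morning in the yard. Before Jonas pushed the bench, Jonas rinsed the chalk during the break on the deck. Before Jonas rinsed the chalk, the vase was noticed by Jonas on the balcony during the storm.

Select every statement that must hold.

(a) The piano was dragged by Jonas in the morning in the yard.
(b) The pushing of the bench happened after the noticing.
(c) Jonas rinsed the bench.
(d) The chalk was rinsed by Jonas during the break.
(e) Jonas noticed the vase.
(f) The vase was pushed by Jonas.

(a), (b), (d), (e)

(a) Entailed — this follows by dropping conjuncts from the dragging event's description.
(b) Entailed — the narrative places the noticing before the pushing.
(c) Not entailed — Jonas rinsed the chalk, not the bench; the bench belongs to the pushing event.
(d) Entailed — every conjunct here is already in the original rinsing event.
(e) Entailed — the original entails any weakening of itself; this just drops 'during the storm', 'on the balcony'.
(f) Not entailed — Jonas pushed the bench, not the vase; the vase belongs to the noticing event.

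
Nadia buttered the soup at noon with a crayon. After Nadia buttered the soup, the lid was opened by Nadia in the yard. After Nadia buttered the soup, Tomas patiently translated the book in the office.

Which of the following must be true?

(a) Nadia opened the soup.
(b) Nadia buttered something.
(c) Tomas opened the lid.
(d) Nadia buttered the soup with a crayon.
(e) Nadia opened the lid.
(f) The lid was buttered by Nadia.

(b), (d), (e)

(a) Not entailed — Nadia opened the lid, not the soup; the soup belongs to the buttering event.
(b) Entailed — this follows by dropping conjuncts from the buttering event's description.
(c) Not entailed — the passage has Nadia opening the lid, not Tomas.
(d) Entailed — this follows by dropping conjuncts from the buttering event's description.
(e) Entailed — this follows by dropping conjuncts from the opening event's description.
(f) Not entailed — Nadia buttered the soup, not the lid; the lid belongs to the opening event.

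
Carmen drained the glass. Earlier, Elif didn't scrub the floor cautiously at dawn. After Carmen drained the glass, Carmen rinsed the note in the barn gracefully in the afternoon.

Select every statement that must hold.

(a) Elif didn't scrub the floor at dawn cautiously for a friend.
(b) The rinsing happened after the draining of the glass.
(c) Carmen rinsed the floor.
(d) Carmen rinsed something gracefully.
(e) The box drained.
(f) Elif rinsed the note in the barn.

(a) Entailed — under negation, adding a further restriction is entailed: if no such scrubbing event occurred, none occurred for a friend either.
(b) Entailed — the narrative places the draining before the rinsing.
(c) Not entailed — Carmen rinsed the note, not the floor; the floor belongs to the scrubbing event.
(d) Entailed — this follows by dropping conjuncts from the rinsing event's description.
(e) Not entailed — the glass is what drained, not the box.
(f) Not entailed — the passage has Carmen rinsing the note, not Elif.

(a), (b), (d)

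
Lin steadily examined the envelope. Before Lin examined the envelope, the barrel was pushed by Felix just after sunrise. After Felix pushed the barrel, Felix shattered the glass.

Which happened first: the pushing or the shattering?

the pushing

The connectives place the pushing before the shattering.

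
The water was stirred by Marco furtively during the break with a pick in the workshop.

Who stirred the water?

Marco

'Marco' marks the agent of the stirring event.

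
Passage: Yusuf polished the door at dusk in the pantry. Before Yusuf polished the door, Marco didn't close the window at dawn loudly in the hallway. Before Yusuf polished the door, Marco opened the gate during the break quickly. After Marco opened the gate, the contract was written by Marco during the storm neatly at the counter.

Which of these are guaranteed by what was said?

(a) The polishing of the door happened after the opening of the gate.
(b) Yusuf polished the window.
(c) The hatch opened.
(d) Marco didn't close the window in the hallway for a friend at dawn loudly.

(a), (d)

(a) Entailed — the narrative places the opening before the polishing.
(b) Not entailed — Yusuf polished the door, not the window; the window belongs to the closing event.
(c) Not entailed — the gate is what opened, not the hatch.
(d) Entailed — under negation, adding a further restriction is entailed: if no such closing event occurred, none occurred for a friend either.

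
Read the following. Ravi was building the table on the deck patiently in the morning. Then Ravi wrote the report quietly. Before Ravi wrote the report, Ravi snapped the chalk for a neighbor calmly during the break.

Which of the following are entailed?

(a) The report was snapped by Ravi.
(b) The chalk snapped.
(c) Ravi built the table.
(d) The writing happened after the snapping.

(b), (d)

(a) Not entailed — Ravi snapped the chalk, not the report; the report belongs to the writing event.
(b) Entailed — 'Ravi snapped the chalk' is causative; it entails the inchoative 'the chalk snapped'.
(c) Not entailed — 'was building' is progressive on an accomplishment; it does not entail the completed 'built'.
(d) Entailed — the narrative places the snapping before the writing.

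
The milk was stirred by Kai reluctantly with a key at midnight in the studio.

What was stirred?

'the milk' marks the patient of the stirring event.

the milk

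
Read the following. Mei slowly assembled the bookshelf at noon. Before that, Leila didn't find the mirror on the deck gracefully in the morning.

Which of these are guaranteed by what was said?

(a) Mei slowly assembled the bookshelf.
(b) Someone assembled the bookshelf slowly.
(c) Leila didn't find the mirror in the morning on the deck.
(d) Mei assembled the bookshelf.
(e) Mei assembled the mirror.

(a), (b), (d)

(a) Entailed — every conjunct here is already in the original assembling event.
(b) Entailed — dropping 'at noon' and generalizing the agent leaves a sub-description the original still satisfies.
(c) Not entailed — dropping 'gracefully' under negation is not valid — the original leaves open that Leila found the mirror some other way.
(d) Entailed — the original entails any weakening of itself; this just drops 'at noon', 'slowly'.
(e) Not entailed — Mei assembled the bookshelf, not the mirror; the mirror belongs to the finding event.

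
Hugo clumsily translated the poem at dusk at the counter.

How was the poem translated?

clumsily

'clumsily' marks the manner of the translating event.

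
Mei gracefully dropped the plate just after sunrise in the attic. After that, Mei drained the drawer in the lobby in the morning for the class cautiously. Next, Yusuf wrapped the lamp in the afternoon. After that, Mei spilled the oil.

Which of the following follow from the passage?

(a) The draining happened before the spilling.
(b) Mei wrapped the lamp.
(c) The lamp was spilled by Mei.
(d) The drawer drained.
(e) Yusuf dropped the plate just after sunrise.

(a), (d)

(a) Entailed — the narrative places the draining before the spilling.
(b) Not entailed — the passage has Yusuf wrapping the lamp, not Mei.
(c) Not entailed — Mei spilled the oil, not the lamp; the lamp belongs to the wrapping event.
(d) Entailed — 'Mei drained the drawer' is causative; it entails the inchoative 'the drawer drained'.
(e) Not entailed — the passage has Mei dropping the plate, not Yusuf.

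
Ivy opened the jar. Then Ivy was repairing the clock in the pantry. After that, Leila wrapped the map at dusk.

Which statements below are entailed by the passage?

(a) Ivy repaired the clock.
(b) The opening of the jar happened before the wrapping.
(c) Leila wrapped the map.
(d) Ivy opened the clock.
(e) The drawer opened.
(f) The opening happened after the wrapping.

(b), (c)

(a) Not entailed — 'was repairing' is progressive on an accomplishment; it does not entail the completed 'repaired'.
(b) Entailed — the narrative places the opening before the wrapping.
(c) Entailed — the original entails any weakening of itself; this just drops 'at dusk'.
(d) Not entailed — Ivy opened the jar, not the clock; the clock belongs to the repairing event.
(e) Not entailed — the jar is what opened, not the drawer.
(f) Not entailed — the narrative places the opening before the wrapping, not after.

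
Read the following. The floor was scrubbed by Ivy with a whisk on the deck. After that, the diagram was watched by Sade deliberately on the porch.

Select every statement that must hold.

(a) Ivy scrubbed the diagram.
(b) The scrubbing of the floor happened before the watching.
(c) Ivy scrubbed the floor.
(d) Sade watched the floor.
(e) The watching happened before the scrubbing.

(b), (c)

(a) Not entailed — Ivy scrubbed the floor, not the diagram; the diagram belongs to the watching event.
(b) Entailed — the narrative places the scrubbing before the watching.
(c) Entailed — dropping 'with a whisk', 'on the deck' leaves a sub-description the original still satisfies.
(d) Not entailed — Sade watched the diagram, not the floor; the floor belongs to the scrubbing event.
(e) Not entailed — the narrative places the scrubbing before the watching, not after.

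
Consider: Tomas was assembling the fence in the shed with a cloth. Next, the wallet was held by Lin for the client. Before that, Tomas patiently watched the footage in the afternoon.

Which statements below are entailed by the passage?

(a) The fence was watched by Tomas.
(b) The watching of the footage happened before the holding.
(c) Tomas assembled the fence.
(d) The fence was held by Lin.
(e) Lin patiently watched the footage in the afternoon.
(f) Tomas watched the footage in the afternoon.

(b), (f)

(a) Not entailed — Tomas watched the footage, not the fence; the fence belongs to the assembling event.
(b) Entailed — the narrative places the watching before the holding.
(c) Not entailed — 'was assembling' is progressive on an accomplishment; it does not entail the completed 'assembled'.
(d) Not entailed — Lin held the wallet, not the fence; the fence belongs to the assembling event.
(e) Not entailed — the passage has Tomas watching the footage, not Lin.
(f) Entailed — dropping 'patiently' leaves a sub-description the original still satisfies.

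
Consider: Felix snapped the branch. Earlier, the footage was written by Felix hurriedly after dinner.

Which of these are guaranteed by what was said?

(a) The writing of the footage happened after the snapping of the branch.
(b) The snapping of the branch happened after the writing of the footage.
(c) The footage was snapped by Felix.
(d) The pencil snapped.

(a) Not entailed — the narrative places the writing before the snapping, not after.
(b) Entailed — the narrative places the writing before the snapping.
(c) Not entailed — Felix snapped the branch, not the footage; the footage belongs to the writing event.
(d) Not entailed — the branch is what snapped, not the pencil.

(b)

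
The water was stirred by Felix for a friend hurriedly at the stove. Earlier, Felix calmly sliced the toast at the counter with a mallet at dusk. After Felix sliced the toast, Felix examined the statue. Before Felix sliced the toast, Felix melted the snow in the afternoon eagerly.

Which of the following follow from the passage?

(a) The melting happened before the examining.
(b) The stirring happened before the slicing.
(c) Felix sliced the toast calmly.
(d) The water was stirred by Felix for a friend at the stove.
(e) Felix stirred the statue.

(a), (c), (d)

(a) Entailed — the narrative places the melting before the examining.
(b) Not entailed — the narrative places the slicing before the stirring, not after.
(c) Entailed — every conjunct here is already in the original slicing event.
(d) Entailed — this follows by dropping conjuncts from the stirring event's description.
(e) Not entailed — Felix stirred the water, not the statue; the statue belongs to the examining event.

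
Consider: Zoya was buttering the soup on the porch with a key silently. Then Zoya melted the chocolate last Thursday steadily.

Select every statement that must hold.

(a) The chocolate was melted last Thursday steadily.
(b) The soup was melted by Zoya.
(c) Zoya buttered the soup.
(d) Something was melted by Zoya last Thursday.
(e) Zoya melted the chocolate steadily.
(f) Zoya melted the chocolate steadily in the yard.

(a), (d), (e)

(a) Entailed — this follows by dropping conjuncts from the melting event's description.
(b) Not entailed — Zoya melted the chocolate, not the soup; the soup belongs to the buttering event.
(c) Not entailed — 'was buttering' is progressive on an accomplishment; it does not entail the completed 'buttered'.
(d) Entailed — the original entails any weakening of itself; this just drops 'steadily' and generalizes the patient.
(e) Entailed — dropping 'last Thursday' leaves a sub-description the original still satisfies.
(f) Not entailed — 'in the yard' adds information not in the original event.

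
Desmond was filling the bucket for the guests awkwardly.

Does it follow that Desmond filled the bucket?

'was filling' is progressive; for an accomplishment like 'fill the bucket', it doesn't entail completion.

no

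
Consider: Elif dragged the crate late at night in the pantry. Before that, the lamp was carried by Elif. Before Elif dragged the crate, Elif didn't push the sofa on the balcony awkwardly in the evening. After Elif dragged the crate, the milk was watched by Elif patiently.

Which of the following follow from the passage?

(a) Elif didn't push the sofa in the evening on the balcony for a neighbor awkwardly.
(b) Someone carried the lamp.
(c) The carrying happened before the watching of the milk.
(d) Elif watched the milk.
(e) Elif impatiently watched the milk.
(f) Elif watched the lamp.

(a) Entailed — under negation, adding a further restriction is entailed: if no such pushing event occurred, none occurred for a neighbor either.
(b) Entailed — every conjunct here is already in the original carrying event.
(c) Entailed — the narrative places the carrying before the watching.
(d) Entailed — the original entails any weakening of itself; this just drops 'patiently'.
(e) Not entailed — 'impatiently' adds a manner not in (and inconsistent with) the original.
(f) Not entailed — Elif watched the milk, not the lamp; the lamp belongs to the carrying event.

(a), (b), (c), (d)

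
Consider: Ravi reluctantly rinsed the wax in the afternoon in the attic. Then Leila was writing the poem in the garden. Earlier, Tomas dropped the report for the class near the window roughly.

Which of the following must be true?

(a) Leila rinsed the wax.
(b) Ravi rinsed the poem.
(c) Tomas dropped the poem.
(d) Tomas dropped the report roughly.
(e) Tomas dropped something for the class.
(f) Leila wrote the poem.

(a) Not entailed — the passage has Ravi rinsing the wax, not Leila.
(b) Not entailed — Ravi rinsed the wax, not the poem; the poem belongs to the writing event.
(c) Not entailed — Tomas dropped the report, not the poem; the poem belongs to the writing event.
(d) Entailed — dropping 'near the window', 'for the class' leaves a sub-description the original still satisfies.
(e) Entailed — the original entails any weakening of itself; this just drops 'near the window', 'roughly' and generalizes the patient.
(f) Not entailed — 'was writing' is progressive on an accomplishment; it does not entail the completed 'wrote'.

(d), (e)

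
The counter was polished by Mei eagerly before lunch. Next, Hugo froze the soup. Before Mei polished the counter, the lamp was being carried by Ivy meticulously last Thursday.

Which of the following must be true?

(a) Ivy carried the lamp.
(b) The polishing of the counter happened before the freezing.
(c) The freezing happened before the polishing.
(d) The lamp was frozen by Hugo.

(a), (b)

(a) Entailed — 'carry' is an activity; 'was carrying' entails that some carrying happened, so 'carried' holds.
(b) Entailed — the narrative places the polishing before the freezing.
(c) Not entailed — the narrative places the polishing before the freezing, not after.
(d) Not entailed — Hugo froze the soup, not the lamp; the lamp belongs to the carrying event.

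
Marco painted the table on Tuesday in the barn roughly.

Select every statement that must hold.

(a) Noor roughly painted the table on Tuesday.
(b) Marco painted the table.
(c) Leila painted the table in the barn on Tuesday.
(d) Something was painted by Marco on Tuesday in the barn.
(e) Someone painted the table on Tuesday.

(b), (d), (e)

(a) Not entailed — the passage has Marco painting the table, not Noor.
(b) Entailed — the original entails any weakening of itself; this just drops 'in the barn', 'roughly', 'on Tuesday'.
(c) Not entailed — the passage has Marco painting the table, not Leila.
(d) Entailed — this follows by dropping conjuncts from the painting event's description.
(e) Entailed — every conjunct here is already in the original painting event.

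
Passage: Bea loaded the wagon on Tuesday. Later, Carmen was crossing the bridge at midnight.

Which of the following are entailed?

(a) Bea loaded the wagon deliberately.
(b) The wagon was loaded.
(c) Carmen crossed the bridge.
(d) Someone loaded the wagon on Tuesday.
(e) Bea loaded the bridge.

(b), (d)

(a) Not entailed — 'deliberately' adds information not in the original event.
(b) Entailed — the original entails any weakening of itself; this just drops 'on Tuesday' and generalizes the agent.
(c) Not entailed — 'was crossing' is progressive on an accomplishment; it does not entail the completed 'crossed'.
(d) Entailed — every conjunct here is already in the original loading event.
(e) Not entailed — Bea loaded the wagon, not the bridge; the bridge belongs to the crossing event.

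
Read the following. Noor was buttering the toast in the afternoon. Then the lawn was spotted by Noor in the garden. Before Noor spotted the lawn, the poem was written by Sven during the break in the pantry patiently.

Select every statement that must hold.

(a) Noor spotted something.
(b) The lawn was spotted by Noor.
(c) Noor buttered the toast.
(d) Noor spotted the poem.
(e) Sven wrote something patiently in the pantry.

(a) Entailed — the original entails any weakening of itself; this just drops 'in the garden' and generalizes the patient.
(b) Entailed — every conjunct here is already in the original spotting event.
(c) Not entailed — 'was buttering' is progressive on an accomplishment; it does not entail the completed 'buttered'.
(d) Not entailed — Noor spotted the lawn, not the poem; the poem belongs to the writing event.
(e) Entailed — dropping 'during the break' and generalizing the patient leaves a sub-description the original still satisfies.

(a), (b), (e)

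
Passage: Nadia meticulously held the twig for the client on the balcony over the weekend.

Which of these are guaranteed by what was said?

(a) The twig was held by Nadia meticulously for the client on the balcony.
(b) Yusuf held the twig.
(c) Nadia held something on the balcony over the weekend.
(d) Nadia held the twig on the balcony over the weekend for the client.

(a), (c), (d)

(a) Entailed — every conjunct here is already in the original holding event.
(b) Not entailed — the passage has Nadia holding the twig, not Yusuf.
(c) Entailed — dropping 'meticulously', 'for the client' and generalizing the patient leaves a sub-description the original still satisfies.
(d) Entailed — dropping 'meticulously' leaves a sub-description the original still satisfies.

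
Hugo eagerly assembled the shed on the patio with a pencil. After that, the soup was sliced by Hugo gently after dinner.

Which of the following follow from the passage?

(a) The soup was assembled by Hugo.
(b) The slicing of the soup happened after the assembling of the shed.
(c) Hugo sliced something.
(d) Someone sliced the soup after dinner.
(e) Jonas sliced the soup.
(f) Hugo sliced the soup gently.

(b), (c), (d), (f)

(a) Not entailed — Hugo assembled the shed, not the soup; the soup belongs to the slicing event.
(b) Entailed — the narrative places the assembling before the slicing.
(c) Entailed — this follows by dropping conjuncts from the slicing event's description.
(d) Entailed — every conjunct here is already in the original slicing event.
(e) Not entailed — the passage has Hugo slicing the soup, not Jonas.
(f) Entailed — this follows by dropping conjuncts from the slicing event's description.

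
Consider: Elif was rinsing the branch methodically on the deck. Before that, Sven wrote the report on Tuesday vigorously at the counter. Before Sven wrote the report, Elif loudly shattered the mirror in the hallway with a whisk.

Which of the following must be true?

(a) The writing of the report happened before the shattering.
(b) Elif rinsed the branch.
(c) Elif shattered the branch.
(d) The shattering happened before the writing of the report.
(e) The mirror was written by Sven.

(b), (d)

(a) Not entailed — the narrative places the shattering before the writing, not after.
(b) Entailed — 'rinse' is an activity; 'was rinsing' entails that some rinsing happened, so 'rinsed' holds.
(c) Not entailed — Elif shattered the mirror, not the branch; the branch belongs to the rinsing event.
(d) Entailed — the narrative places the shattering before the writing.
(e) Not entailed — Sven wrote the report, not the mirror; the mirror belongs to the shattering event.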